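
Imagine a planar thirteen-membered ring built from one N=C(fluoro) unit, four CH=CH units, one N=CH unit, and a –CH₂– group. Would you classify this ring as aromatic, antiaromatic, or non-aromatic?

The CH2 carbon is saturated: the tetrahedral CH₂ carbon is sp³ and has no p orbital in the ring π system. Conjugation is not continuous around the ring.
Without a continuous loop of overlapping p orbitals the Hückel electron count never comes into play.

Non-aromatic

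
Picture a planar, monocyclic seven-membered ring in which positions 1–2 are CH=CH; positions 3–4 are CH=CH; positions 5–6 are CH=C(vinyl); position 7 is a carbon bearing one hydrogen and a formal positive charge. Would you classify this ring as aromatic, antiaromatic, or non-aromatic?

The p orbitals form a continuous loop: each doubly-bonded ring atom is sp² with one p-orbital electron; the carbocation has an empty p orbital. The ring is fully conjugated.
Counting π electrons: 3 × 2 = 6 from the double-bond units + 0 from the CH(+) atom = 6.
6 = 4(1) + 2, which satisfies Hückel's 4n+2 rule.

Aromatic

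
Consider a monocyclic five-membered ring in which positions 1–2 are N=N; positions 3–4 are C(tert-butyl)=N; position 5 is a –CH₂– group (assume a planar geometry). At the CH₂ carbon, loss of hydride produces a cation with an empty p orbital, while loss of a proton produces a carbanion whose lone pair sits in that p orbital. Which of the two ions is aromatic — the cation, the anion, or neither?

The anion

In either ion the ring is fully conjugated: every atom, including the new sp² carbon, supplies a p orbital.
Cation: 2 × 2 + 0 = 4 π electrons → 4(1), antiaromatic.
Anion: 2 × 2 + 2 = 6 π electrons → 4(1)+2, aromatic.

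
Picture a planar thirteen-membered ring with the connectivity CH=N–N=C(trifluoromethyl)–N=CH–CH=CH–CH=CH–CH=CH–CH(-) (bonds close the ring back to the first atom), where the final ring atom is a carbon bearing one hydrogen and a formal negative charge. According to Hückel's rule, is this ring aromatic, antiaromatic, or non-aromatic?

All ring atoms are sp² and supply a p orbital to the ring (the double-bond atoms are sp², each contributing one p electron; each =N– nitrogen is pyridine-type (lone pair in the sp² plane, one electron in the p orbital); the carbanion's lone pair occupies the p orbital); the conjugation is uninterrupted.
π-electron count: 6 × 2 = 12 from the double-bond units + 2 from the CH(-) atom = 14.
Since 14 = 4·3 + 2, the ring meets the 4n+2 criterion.

Aromatic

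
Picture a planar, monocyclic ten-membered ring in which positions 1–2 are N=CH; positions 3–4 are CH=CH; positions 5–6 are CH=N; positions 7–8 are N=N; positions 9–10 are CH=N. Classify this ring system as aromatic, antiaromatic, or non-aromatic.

Aromatic

Check conjugation: each doubly-bonded ring atom is sp² with one p-orbital electron; the doubly-bonded nitrogens are pyridine-type — their lone pairs lie in the ring plane, leaving one electron in the p orbital — every position has a p orbital, so the cyclic π system is continuous.
Adding the contributions, 5 × 2 = 10 from the 5 double-bond units.
With 10 π electrons (n = 2), the Hückel 4n+2 condition holds.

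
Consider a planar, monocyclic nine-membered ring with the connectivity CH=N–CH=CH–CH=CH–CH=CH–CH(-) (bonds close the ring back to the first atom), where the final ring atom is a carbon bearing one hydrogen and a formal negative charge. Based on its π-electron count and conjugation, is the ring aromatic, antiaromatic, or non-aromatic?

All ring atoms are sp² and supply a p orbital to the ring (each doubly-bonded ring atom is sp² with one p-orbital electron; the doubly-bonded nitrogens are pyridine-type — their lone pairs lie in the ring plane, leaving one electron in the p orbital; the carbanion's lone pair occupies the p orbital); the conjugation is uninterrupted.
Counting π electrons: 4 × 2 = 8 from the double-bond units + 2 from the CH(-) atom = 10.
10 = 4(2) + 2, which satisfies Hückel's 4n+2 rule.

Aromatic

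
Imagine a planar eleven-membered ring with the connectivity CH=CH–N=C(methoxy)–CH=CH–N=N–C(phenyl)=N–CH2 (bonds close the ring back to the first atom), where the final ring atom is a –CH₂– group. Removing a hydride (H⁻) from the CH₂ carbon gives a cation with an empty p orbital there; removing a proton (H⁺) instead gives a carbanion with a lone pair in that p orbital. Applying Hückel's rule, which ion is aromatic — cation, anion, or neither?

Both ions have a continuous loop of p orbitals — each ring atom is sp².
Cation: 5 × 2 + 0 = 10 π electrons → 4(2)+2, aromatic.
Anion: 5 × 2 + 2 = 12 π electrons → 4(3), antiaromatic.

The cation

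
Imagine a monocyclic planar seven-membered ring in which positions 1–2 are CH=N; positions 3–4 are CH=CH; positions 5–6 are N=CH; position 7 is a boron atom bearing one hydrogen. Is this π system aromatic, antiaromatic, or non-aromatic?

Aromatic

All ring atoms are sp² and supply a p orbital to the ring (each doubly-bonded ring atom is sp² with one p-orbital electron; each =N– nitrogen is pyridine-type (lone pair in the sp² plane, one electron in the p orbital); the boron has an empty p orbital); the conjugation is uninterrupted.
Tallying contributions gives 3 × 2 = 6 from the double-bond units + 0 from the BH atom = 6.
6 = 4(1) + 2, which satisfies Hückel's 4n+2 rule.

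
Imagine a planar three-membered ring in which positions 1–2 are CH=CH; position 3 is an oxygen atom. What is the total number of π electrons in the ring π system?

The p orbitals form a continuous loop: the double-bond atoms are sp², each contributing one p electron; the oxygen donates one lone pair from its p orbital. The ring is fully conjugated.
Adding the contributions, 1 × 2 = 2 from the double-bond unit + 2 from the O atom = 4.
(The species described is oxirene.)

4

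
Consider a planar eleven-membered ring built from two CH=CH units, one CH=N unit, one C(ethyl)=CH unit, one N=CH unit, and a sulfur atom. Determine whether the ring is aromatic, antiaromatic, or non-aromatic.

Every ring atom contributes a p orbital perpendicular to the ring (each doubly-bonded ring atom is sp² with one p-orbital electron; the doubly-bonded nitrogens are pyridine-type — their lone pairs lie in the ring plane, leaving one electron in the p orbital; the sulfur donates one lone pair from its p orbital), so the π system is cyclic and fully conjugated.
Adding the contributions, 5 × 2 = 10 from the double-bond units + 2 from the S atom = 12.
With 12 = 4·3 π electrons, Hückel's rule classifies the planar ring as antiaromatic.

Antiaromatic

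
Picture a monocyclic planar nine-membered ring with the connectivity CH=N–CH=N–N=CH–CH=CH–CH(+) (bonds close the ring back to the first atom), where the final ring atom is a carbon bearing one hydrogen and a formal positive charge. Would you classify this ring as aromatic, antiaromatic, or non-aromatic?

Antiaromatic

Check conjugation: the double-bond atoms are sp², each contributing one p electron; the doubly-bonded nitrogens are pyridine-type — their lone pairs lie in the ring plane, leaving one electron in the p orbital; the carbocation has an empty p orbital — every position has a p orbital, so the cyclic π system is continuous.
Tallying contributions gives 4 × 2 = 8 from the double-bond units + 0 from the CH(+) atom = 8.
With 8 = 4·2 π electrons, Hückel's rule classifies the planar ring as antiaromatic.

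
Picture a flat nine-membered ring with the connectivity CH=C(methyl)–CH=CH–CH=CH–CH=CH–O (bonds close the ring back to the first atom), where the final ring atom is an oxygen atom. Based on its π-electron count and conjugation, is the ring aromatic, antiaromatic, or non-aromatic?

All ring atoms are sp² and supply a p orbital to the ring (the double-bond atoms are sp², each contributing one p electron; the oxygen donates one lone pair from its p orbital); the conjugation is uninterrupted.
Tallying contributions gives 4 × 2 = 8 from the double-bond units + 2 from the O atom = 10.
Since 10 = 4·2 + 2, the ring meets the 4n+2 criterion.

Aromatic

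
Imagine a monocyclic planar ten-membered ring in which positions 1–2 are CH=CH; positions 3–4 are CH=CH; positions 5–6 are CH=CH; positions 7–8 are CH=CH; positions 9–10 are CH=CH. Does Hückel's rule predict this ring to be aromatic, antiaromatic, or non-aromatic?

Aromatic

Check conjugation: each doubly-bonded ring atom is sp² with one p-orbital electron — every position has a p orbital, so the cyclic π system is continuous.
π-electron count: 5 × 2 = 10 from the 5 double-bond units.
10 = 4(2) + 2, which satisfies Hückel's 4n+2 rule.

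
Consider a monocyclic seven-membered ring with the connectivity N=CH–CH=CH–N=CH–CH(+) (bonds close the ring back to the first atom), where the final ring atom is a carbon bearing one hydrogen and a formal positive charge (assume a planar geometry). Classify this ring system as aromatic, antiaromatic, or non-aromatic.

Aromatic

The p orbitals form a continuous loop: every atom in a ring double bond is sp² and brings one electron to the p orbital; each sp² =N– keeps its lone pair in-plane and puts one electron into the π system; the carbocation has an empty p orbital. The ring is fully conjugated.
π-electron count: 3 × 2 = 6 from the double-bond units + 0 from the CH(+) atom = 6.
Since 6 = 4·1 + 2, the ring meets the 4n+2 criterion.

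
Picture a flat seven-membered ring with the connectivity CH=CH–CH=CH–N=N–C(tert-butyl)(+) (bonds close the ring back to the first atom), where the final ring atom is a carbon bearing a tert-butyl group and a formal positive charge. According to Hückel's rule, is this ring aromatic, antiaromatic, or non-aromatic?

Aromatic

The p orbitals form a continuous loop: the double-bond atoms are sp², each contributing one p electron; each sp² =N– keeps its lone pair in-plane and puts one electron into the π system; the carbocation has an empty p orbital. The ring is fully conjugated.
π-electron count: 3 × 2 = 6 from the double-bond units + 0 from the C(tert-butyl)(+) atom = 6.
With 6 π electrons (n = 1), the Hückel 4n+2 condition holds.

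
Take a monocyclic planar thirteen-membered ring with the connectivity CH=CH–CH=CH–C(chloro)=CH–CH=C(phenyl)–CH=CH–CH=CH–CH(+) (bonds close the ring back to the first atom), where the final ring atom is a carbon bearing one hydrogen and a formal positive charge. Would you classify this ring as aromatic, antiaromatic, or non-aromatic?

Check conjugation: the double-bond atoms are sp², each contributing one p electron; the carbocation has an empty p orbital — every position has a p orbital, so the cyclic π system is continuous.
Tallying contributions gives 6 × 2 = 12 from the double-bond units + 0 from the CH(+) atom = 12.
12 is a 4n count (n = 3), so the planar conjugated ring is antiaromatic.

Antiaromatic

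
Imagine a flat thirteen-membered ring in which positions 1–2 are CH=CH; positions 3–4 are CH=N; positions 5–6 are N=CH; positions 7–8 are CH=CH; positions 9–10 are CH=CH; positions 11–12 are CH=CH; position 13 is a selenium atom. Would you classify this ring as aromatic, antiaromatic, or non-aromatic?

Aromatic

All ring atoms are sp² and supply a p orbital to the ring (every atom in a ring double bond is sp² and brings one electron to the p orbital; each sp² =N– keeps its lone pair in-plane and puts one electron into the π system; the selenium donates one lone pair from its p orbital); the conjugation is uninterrupted.
Adding the contributions, 6 × 2 = 12 from the double-bond units + 2 from the Se atom = 14.
With 14 π electrons (n = 3), the Hückel 4n+2 condition holds.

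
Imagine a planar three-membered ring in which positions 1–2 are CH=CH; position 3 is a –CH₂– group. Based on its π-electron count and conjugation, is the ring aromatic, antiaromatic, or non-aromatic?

At the CH2 position, the tetrahedral CH₂ carbon is sp³ and has no p orbital in the ring π system; the ring's p-orbital overlap is broken there.
Hückel's rule only applies to fully conjugated rings, so this one is simply non-aromatic.

Non-aromatic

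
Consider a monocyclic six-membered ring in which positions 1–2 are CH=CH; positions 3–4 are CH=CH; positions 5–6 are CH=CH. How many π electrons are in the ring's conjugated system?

6

Check conjugation: the double-bond atoms are sp², each contributing one p electron — every position has a p orbital, so the cyclic π system is continuous.
π-electron count: 3 × 2 = 6 from the 3 double-bond units.
(This ring is benzene.)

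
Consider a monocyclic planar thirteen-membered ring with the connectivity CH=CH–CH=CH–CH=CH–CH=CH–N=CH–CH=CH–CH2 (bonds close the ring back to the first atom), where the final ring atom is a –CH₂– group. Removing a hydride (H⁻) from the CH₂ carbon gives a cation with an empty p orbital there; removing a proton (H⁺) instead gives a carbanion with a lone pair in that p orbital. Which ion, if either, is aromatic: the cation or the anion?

The anion

Once that carbon is sp², every ring atom has a p orbital and both ions are fully conjugated.
Cation: 6 × 2 + 0 = 12 π electrons → 4(3), antiaromatic.
Anion: 6 × 2 + 2 = 14 π electrons → 4(3)+2, aromatic.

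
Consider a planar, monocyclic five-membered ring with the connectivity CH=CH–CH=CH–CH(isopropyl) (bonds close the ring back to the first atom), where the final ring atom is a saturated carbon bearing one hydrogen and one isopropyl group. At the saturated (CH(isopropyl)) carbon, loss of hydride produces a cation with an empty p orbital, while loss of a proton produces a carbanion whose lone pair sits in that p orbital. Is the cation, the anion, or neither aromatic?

The anion

Once that carbon is sp², every ring atom has a p orbital and both ions are fully conjugated.
Cation: 2 × 2 + 0 = 4 π electrons → 4(1), antiaromatic.
Anion: 2 × 2 + 2 = 6 π electrons → 4(1)+2, aromatic.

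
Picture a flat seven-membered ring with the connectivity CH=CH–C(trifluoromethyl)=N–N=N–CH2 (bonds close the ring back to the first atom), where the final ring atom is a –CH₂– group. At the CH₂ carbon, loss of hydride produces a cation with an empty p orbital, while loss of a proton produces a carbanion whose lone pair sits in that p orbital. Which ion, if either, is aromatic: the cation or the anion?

The cation

In both ions every ring atom is sp² and contributes a p orbital, so both rings are fully conjugated.
Cation: 3 × 2 + 0 = 6 π electrons → 4(1)+2, aromatic.
Anion: 3 × 2 + 2 = 8 π electrons → 4(2), antiaromatic.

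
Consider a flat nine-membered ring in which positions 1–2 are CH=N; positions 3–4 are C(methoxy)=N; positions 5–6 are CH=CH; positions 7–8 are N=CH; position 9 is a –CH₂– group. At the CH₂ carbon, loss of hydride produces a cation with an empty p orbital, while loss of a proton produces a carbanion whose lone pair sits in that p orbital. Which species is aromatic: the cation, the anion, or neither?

In both ions every ring atom is sp² and contributes a p orbital, so both rings are fully conjugated.
Cation: 4 × 2 + 0 = 8 π electrons → 4(2), antiaromatic.
Anion: 4 × 2 + 2 = 10 π electrons → 4(2)+2, aromatic.

The anion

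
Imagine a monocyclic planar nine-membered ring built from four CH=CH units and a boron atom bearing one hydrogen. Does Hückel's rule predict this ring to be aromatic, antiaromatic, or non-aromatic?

All ring atoms are sp² and supply a p orbital to the ring (every atom in a ring double bond is sp² and brings one electron to the p orbital; the boron has an empty p orbital); the conjugation is uninterrupted.
Counting π electrons: 4 × 2 = 8 from the double-bond units + 0 from the BH atom = 8.
With 8 = 4·2 π electrons, Hückel's rule classifies the planar ring as antiaromatic.

Antiaromatic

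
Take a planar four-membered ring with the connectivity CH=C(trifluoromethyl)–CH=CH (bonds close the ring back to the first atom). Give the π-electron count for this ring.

All ring atoms are sp² and supply a p orbital to the ring (each doubly-bonded ring atom is sp² with one p-orbital electron); the conjugation is uninterrupted.
π-electron count: 2 × 2 = 4 from the 2 double-bond units.

4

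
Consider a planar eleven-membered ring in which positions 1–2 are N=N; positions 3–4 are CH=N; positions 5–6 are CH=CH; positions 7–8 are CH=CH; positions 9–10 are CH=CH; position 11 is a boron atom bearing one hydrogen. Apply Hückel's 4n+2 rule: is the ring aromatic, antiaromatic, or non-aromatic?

Check conjugation: each doubly-bonded ring atom is sp² with one p-orbital electron; each =N– nitrogen is pyridine-type (lone pair in the sp² plane, one electron in the p orbital); the boron has an empty p orbital — every position has a p orbital, so the cyclic π system is continuous.
Adding the contributions, 5 × 2 = 10 from the double-bond units + 0 from the BH atom = 10.
Since 10 = 4·2 + 2, the ring meets the 4n+2 criterion.

Aromatic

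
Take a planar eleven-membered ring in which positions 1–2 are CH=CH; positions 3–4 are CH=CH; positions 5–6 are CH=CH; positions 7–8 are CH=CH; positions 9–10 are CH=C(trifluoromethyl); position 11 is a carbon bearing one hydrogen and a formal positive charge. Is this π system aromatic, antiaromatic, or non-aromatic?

All ring atoms are sp² and supply a p orbital to the ring (the double-bond atoms are sp², each contributing one p electron; the carbocation has an empty p orbital); the conjugation is uninterrupted.
Adding the contributions, 5 × 2 = 10 from the double-bond units + 0 from the CH(+) atom = 10.
With 10 π electrons (n = 2), the Hückel 4n+2 condition holds.

Aromatic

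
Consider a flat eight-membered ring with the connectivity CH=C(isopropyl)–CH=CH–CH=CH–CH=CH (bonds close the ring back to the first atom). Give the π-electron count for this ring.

All ring atoms are sp² and supply a p orbital to the ring (every atom in a ring double bond is sp² and brings one electron to the p orbital); the conjugation is uninterrupted.
Tallying contributions gives 4 × 2 = 8 from the 4 double-bond units.

8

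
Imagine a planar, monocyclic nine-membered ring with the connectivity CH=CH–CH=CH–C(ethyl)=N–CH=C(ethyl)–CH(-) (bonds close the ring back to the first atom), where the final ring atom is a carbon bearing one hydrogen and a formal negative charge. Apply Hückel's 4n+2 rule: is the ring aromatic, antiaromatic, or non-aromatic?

All ring atoms are sp² and supply a p orbital to the ring (the double-bond atoms are sp², each contributing one p electron; each sp² =N– keeps its lone pair in-plane and puts one electron into the π system; the carbanion's lone pair occupies the p orbital); the conjugation is uninterrupted.
Adding the contributions, 4 × 2 = 8 from the double-bond units + 2 from the CH(-) atom = 10.
10 = 4(2) + 2, which satisfies Hückel's 4n+2 rule.

Aromatic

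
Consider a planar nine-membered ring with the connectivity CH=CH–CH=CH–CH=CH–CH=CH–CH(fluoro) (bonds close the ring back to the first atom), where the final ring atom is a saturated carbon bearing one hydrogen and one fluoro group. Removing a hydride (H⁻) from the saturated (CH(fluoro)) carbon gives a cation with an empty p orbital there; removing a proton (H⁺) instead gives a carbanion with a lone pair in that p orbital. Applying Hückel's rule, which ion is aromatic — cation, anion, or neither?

The anion

In both ions every ring atom is sp² and contributes a p orbital, so both rings are fully conjugated.
Cation: 4 × 2 + 0 = 8 π electrons → 4(2), antiaromatic.
Anion: 4 × 2 + 2 = 10 π electrons → 4(2)+2, aromatic.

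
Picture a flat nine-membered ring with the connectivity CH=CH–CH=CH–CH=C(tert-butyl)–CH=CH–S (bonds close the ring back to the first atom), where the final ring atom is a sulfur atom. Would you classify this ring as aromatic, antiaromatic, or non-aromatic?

Check conjugation: every atom in a ring double bond is sp² and brings one electron to the p orbital; the sulfur donates one lone pair from its p orbital — every position has a p orbital, so the cyclic π system is continuous.
Adding the contributions, 4 × 2 = 8 from the double-bond units + 2 from the S atom = 10.
With 10 π electrons (n = 2), the Hückel 4n+2 condition holds.

Aromatic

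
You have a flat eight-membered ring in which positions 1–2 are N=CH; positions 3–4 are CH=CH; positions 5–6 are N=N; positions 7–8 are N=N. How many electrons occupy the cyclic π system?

8

Check conjugation: the double-bond atoms are sp², each contributing one p electron; each =N– nitrogen is pyridine-type (lone pair in the sp² plane, one electron in the p orbital) — every position has a p orbital, so the cyclic π system is continuous.
Counting π electrons: 4 × 2 = 8 from the 4 double-bond units.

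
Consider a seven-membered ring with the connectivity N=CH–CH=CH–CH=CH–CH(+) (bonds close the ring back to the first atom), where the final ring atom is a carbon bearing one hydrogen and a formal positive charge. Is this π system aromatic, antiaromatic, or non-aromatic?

All ring atoms are sp² and supply a p orbital to the ring (each doubly-bonded ring atom is sp² with one p-orbital electron; the doubly-bonded nitrogens are pyridine-type — their lone pairs lie in the ring plane, leaving one electron in the p orbital; the carbocation has an empty p orbital); the conjugation is uninterrupted.
Adding the contributions, 3 × 2 = 6 from the double-bond units + 0 from the CH(+) atom = 6.
That gives a 4n+2 count (6, n = 1).

Aromatic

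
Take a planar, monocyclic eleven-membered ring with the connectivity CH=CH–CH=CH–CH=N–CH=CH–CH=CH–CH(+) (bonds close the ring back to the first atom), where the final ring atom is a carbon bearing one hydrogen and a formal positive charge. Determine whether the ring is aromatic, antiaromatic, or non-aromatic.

Aromatic

All ring atoms are sp² and supply a p orbital to the ring (every atom in a ring double bond is sp² and brings one electron to the p orbital; the doubly-bonded nitrogens are pyridine-type — their lone pairs lie in the ring plane, leaving one electron in the p orbital; the carbocation has an empty p orbital); the conjugation is uninterrupted.
Counting π electrons: 5 × 2 = 10 from the double-bond units + 0 from the CH(+) atom = 10.
10 = 4(2) + 2, which satisfies Hückel's 4n+2 rule.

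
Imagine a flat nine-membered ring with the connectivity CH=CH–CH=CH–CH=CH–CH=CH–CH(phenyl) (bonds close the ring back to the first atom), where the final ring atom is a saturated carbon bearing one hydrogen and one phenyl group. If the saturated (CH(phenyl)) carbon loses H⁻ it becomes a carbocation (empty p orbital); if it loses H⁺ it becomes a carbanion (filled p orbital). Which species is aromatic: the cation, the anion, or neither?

The anion

Both ions have a continuous loop of p orbitals — each ring atom is sp².
Cation: 4 × 2 + 0 = 8 π electrons → 4(2), antiaromatic.
Anion: 4 × 2 + 2 = 10 π electrons → 4(2)+2, aromatic.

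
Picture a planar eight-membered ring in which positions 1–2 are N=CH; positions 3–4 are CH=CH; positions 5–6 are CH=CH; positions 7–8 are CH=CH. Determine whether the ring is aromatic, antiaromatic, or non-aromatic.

Antiaromatic

All ring atoms are sp² and supply a p orbital to the ring (the double-bond atoms are sp², each contributing one p electron; each =N– nitrogen is pyridine-type (lone pair in the sp² plane, one electron in the p orbital)); the conjugation is uninterrupted.
Counting π electrons: 4 × 2 = 8 from the 4 double-bond units.
8 is a 4n count (n = 2), so the planar conjugated ring is antiaromatic.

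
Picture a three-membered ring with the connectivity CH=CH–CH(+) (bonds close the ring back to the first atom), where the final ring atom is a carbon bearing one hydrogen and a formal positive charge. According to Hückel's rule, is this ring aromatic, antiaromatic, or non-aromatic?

Every ring atom contributes a p orbital perpendicular to the ring (every atom in a ring double bond is sp² and brings one electron to the p orbital; the carbocation has an empty p orbital), so the π system is cyclic and fully conjugated.
Adding the contributions, 1 × 2 = 2 from the double-bond unit + 0 from the CH(+) atom = 2.
That gives a 4n+2 count (2, n = 0).

Aromatic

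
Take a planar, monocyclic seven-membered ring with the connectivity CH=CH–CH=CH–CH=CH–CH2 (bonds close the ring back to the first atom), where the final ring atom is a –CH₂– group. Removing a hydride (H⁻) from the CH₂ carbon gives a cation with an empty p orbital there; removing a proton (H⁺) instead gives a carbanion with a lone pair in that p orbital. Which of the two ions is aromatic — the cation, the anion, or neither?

The cation

In both ions every ring atom is sp² and contributes a p orbital, so both rings are fully conjugated.
Cation: 3 × 2 + 0 = 6 π electrons → 4(1)+2, aromatic.
Anion: 3 × 2 + 2 = 8 π electrons → 4(2), antiaromatic.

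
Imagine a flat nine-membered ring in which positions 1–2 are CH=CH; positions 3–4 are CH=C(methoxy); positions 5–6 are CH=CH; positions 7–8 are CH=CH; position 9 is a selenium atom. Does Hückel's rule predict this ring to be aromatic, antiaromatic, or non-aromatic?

Check conjugation: the double-bond atoms are sp², each contributing one p electron; the selenium donates one lone pair from its p orbital — every position has a p orbital, so the cyclic π system is continuous.
Adding the contributions, 4 × 2 = 8 from the double-bond units + 2 from the Se atom = 10.
Since 10 = 4·2 + 2, the ring meets the 4n+2 criterion.

Aromatic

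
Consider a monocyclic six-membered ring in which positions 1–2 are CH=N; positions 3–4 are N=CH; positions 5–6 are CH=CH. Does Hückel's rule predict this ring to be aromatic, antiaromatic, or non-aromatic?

Aromatic

The p orbitals form a continuous loop: every atom in a ring double bond is sp² and brings one electron to the p orbital; each =N– nitrogen is pyridine-type (lone pair in the sp² plane, one electron in the p orbital). The ring is fully conjugated.
Counting π electrons: 3 × 2 = 6 from the 3 double-bond units.
That gives a 4n+2 count (6, n = 1).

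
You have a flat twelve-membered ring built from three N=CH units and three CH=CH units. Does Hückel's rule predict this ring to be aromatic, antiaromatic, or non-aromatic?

The p orbitals form a continuous loop: every atom in a ring double bond is sp² and brings one electron to the p orbital; each =N– nitrogen is pyridine-type (lone pair in the sp² plane, one electron in the p orbital). The ring is fully conjugated.
Counting π electrons: 6 × 2 = 12 from the 6 double-bond units.
12 = 4(3); a planar, fully conjugated 4n system is antiaromatic.

Antiaromatic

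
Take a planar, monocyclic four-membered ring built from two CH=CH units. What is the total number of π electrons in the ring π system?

All ring atoms are sp² and supply a p orbital to the ring (every atom in a ring double bond is sp² and brings one electron to the p orbital); the conjugation is uninterrupted.
Adding the contributions, 2 × 2 = 4 from the 2 double-bond units.
This is cyclobutadiene.

4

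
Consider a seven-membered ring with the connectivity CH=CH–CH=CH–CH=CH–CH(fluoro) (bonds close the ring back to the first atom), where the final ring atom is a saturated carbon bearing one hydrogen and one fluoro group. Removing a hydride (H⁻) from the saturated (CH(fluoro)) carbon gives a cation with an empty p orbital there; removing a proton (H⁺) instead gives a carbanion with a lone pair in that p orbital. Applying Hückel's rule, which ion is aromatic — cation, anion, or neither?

The cation

Once that carbon is sp², every ring atom has a p orbital and both ions are fully conjugated.
Cation: 3 × 2 + 0 = 6 π electrons → 4(1)+2, aromatic.
Anion: 3 × 2 + 2 = 8 π electrons → 4(2), antiaromatic.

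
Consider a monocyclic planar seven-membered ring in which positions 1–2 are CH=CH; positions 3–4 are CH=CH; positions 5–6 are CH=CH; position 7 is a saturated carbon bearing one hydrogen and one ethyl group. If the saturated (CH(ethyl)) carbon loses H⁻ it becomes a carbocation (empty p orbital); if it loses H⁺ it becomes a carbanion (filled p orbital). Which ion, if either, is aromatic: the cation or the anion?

The cation

Both ions have a continuous loop of p orbitals — each ring atom is sp².
Cation: 3 × 2 + 0 = 6 π electrons → 4(1)+2, aromatic.
Anion: 3 × 2 + 2 = 8 π electrons → 4(2), antiaromatic.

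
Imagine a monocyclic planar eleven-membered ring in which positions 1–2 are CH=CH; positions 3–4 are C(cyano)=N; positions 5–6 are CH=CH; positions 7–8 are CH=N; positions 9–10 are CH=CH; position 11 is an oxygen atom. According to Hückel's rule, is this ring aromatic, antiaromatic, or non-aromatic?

Antiaromatic

Check conjugation: each doubly-bonded ring atom is sp² with one p-orbital electron; the doubly-bonded nitrogens are pyridine-type — their lone pairs lie in the ring plane, leaving one electron in the p orbital; the oxygen donates one lone pair from its p orbital — every position has a p orbital, so the cyclic π system is continuous.
π-electron count: 5 × 2 = 10 from the double-bond units + 2 from the O atom = 12.
12 is a 4n count (n = 3), so the planar conjugated ring is antiaromatic.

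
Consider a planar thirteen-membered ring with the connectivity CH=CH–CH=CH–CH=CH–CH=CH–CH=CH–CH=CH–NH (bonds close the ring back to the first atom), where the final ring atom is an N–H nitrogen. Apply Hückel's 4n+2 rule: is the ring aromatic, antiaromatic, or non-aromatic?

Aromatic

All ring atoms are sp² and supply a p orbital to the ring (each doubly-bonded ring atom is sp² with one p-orbital electron; the pyrrole-type nitrogen donates its lone pair from the p orbital); the conjugation is uninterrupted.
Adding the contributions, 6 × 2 = 12 from the double-bond units + 2 from the NH atom = 14.
14 = 4(3) + 2, which satisfies Hückel's 4n+2 rule.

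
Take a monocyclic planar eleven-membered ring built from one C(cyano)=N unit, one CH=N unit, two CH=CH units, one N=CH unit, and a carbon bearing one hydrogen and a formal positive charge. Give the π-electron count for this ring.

10

The p orbitals form a continuous loop: each doubly-bonded ring atom is sp² with one p-orbital electron; each =N– nitrogen is pyridine-type (lone pair in the sp² plane, one electron in the p orbital); the carbocation has an empty p orbital. The ring is fully conjugated.
π-electron count: 5 × 2 = 10 from the double-bond units + 0 from the CH(+) atom = 10.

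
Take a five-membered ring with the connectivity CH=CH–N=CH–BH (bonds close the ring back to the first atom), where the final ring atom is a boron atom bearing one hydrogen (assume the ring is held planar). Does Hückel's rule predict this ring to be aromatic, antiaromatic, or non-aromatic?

Check conjugation: every atom in a ring double bond is sp² and brings one electron to the p orbital; the doubly-bonded nitrogens are pyridine-type — their lone pairs lie in the ring plane, leaving one electron in the p orbital; the boron has an empty p orbital — every position has a p orbital, so the cyclic π system is continuous.
Adding the contributions, 2 × 2 = 4 from the double-bond units + 0 from the BH atom = 4.
4 is a 4n count (n = 1), so the planar conjugated ring is antiaromatic.

Antiaromatic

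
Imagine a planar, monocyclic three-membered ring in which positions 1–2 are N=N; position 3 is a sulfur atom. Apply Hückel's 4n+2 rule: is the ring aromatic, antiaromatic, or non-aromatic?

Antiaromatic

All ring atoms are sp² and supply a p orbital to the ring (each doubly-bonded ring atom is sp² with one p-orbital electron; the doubly-bonded nitrogens are pyridine-type — their lone pairs lie in the ring plane, leaving one electron in the p orbital; the sulfur donates one lone pair from its p orbital); the conjugation is uninterrupted.
Counting π electrons: 1 × 2 = 2 from the double-bond unit + 2 from the S atom = 4.
4 = 4(1); a planar, fully conjugated 4n system is antiaromatic.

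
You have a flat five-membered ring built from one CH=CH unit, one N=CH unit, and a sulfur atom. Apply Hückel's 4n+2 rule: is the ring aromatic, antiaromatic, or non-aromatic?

Aromatic

Check conjugation: the double-bond atoms are sp², each contributing one p electron; each =N– nitrogen is pyridine-type (lone pair in the sp² plane, one electron in the p orbital); the sulfur donates one lone pair from its p orbital — every position has a p orbital, so the cyclic π system is continuous.
Tallying contributions gives 2 × 2 = 4 from the double-bond units + 2 from the S atom = 6.
With 6 π electrons (n = 1), the Hückel 4n+2 condition holds.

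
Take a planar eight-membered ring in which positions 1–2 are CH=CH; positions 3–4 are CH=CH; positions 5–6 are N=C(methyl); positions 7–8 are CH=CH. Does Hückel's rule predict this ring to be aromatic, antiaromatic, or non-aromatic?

All ring atoms are sp² and supply a p orbital to the ring (each doubly-bonded ring atom is sp² with one p-orbital electron; the doubly-bonded nitrogens are pyridine-type — their lone pairs lie in the ring plane, leaving one electron in the p orbital); the conjugation is uninterrupted.
Tallying contributions gives 4 × 2 = 8 from the 4 double-bond units.
8 is a 4n count (n = 2), so the planar conjugated ring is antiaromatic.

Antiaromatic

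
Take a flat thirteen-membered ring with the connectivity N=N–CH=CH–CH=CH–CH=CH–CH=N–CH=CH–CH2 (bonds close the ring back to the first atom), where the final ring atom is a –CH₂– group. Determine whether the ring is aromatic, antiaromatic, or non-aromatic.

Non-aromatic

The CH2 carbon is saturated: the tetrahedral CH₂ carbon is sp³ and has no p orbital in the ring π system. Conjugation is not continuous around the ring.
Hückel's rule only applies to fully conjugated rings, so this one is simply non-aromatic.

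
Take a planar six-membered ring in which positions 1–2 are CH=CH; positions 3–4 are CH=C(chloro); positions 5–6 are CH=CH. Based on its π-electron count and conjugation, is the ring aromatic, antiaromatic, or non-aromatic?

The p orbitals form a continuous loop: every atom in a ring double bond is sp² and brings one electron to the p orbital. The ring is fully conjugated.
π-electron count: 3 × 2 = 6 from the 3 double-bond units.
That gives a 4n+2 count (6, n = 1).

Aromatic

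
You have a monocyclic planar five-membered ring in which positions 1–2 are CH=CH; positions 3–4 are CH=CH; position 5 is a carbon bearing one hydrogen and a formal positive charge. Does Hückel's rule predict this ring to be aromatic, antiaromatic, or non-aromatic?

Antiaromatic

Check conjugation: the double-bond atoms are sp², each contributing one p electron; the carbocation has an empty p orbital — every position has a p orbital, so the cyclic π system is continuous.
π-electron count: 2 × 2 = 4 from the double-bond units + 0 from the CH(+) atom = 4.
A 4n π count (4, n = 1) in a planar conjugated ring means antiaromatic.
(This ring is the cyclopentadienyl cation.)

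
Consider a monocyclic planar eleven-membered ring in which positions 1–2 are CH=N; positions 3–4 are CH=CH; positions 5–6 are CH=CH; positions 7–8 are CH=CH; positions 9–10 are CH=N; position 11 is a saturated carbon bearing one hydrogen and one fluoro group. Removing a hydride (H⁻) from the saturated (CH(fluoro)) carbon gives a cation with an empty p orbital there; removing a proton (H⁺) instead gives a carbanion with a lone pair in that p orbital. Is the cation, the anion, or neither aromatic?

The cation

Both ions have a continuous loop of p orbitals — each ring atom is sp².
Cation: 5 × 2 + 0 = 10 π electrons → 4(2)+2, aromatic.
Anion: 5 × 2 + 2 = 12 π electrons → 4(3), antiaromatic.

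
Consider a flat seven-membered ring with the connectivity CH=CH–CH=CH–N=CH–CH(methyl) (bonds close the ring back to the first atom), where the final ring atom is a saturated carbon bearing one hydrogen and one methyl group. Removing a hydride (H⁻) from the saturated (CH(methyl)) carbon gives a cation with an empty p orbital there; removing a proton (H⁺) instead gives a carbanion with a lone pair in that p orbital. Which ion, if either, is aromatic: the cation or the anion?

The cation

In both ions every ring atom is sp² and contributes a p orbital, so both rings are fully conjugated.
Cation: 3 × 2 + 0 = 6 π electrons → 4(1)+2, aromatic.
Anion: 3 × 2 + 2 = 8 π electrons → 4(2), antiaromatic.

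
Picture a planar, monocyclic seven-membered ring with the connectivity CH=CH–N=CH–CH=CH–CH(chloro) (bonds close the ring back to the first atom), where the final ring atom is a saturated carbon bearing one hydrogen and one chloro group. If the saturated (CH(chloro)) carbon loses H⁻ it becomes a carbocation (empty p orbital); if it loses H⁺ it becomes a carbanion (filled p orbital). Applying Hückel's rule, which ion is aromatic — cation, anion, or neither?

The cation

In either ion the ring is fully conjugated: every atom, including the new sp² carbon, supplies a p orbital.
Cation: 3 × 2 + 0 = 6 π electrons → 4(1)+2, aromatic.
Anion: 3 × 2 + 2 = 8 π electrons → 4(2), antiaromatic.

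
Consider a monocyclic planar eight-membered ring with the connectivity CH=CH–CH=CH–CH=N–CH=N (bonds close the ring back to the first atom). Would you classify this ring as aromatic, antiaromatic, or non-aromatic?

Check conjugation: each doubly-bonded ring atom is sp² with one p-orbital electron; each sp² =N– keeps its lone pair in-plane and puts one electron into the π system — every position has a p orbital, so the cyclic π system is continuous.
π-electron count: 4 × 2 = 8 from the 4 double-bond units.
With 8 = 4·2 π electrons, Hückel's rule classifies the planar ring as antiaromatic.

Antiaromatic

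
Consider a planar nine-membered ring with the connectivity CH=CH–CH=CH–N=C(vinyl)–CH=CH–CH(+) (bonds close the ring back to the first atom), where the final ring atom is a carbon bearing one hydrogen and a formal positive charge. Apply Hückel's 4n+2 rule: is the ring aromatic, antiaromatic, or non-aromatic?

Check conjugation: the double-bond atoms are sp², each contributing one p electron; each =N– nitrogen is pyridine-type (lone pair in the sp² plane, one electron in the p orbital); the carbocation has an empty p orbital — every position has a p orbital, so the cyclic π system is continuous.
Counting π electrons: 4 × 2 = 8 from the double-bond units + 0 from the CH(+) atom = 8.
A 4n π count (8, n = 2) in a planar conjugated ring means antiaromatic.

Antiaromatic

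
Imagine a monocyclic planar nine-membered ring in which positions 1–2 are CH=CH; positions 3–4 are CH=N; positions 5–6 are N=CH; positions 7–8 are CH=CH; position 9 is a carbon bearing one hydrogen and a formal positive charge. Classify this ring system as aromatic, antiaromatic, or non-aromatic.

Antiaromatic

The p orbitals form a continuous loop: each doubly-bonded ring atom is sp² with one p-orbital electron; each sp² =N– keeps its lone pair in-plane and puts one electron into the π system; the carbocation has an empty p orbital. The ring is fully conjugated.
Counting π electrons: 4 × 2 = 8 from the double-bond units + 0 from the CH(+) atom = 8.
A 4n π count (8, n = 2) in a planar conjugated ring means antiaromatic.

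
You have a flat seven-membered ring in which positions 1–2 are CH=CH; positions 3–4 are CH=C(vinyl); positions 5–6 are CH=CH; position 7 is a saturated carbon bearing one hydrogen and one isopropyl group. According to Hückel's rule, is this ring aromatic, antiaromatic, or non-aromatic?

Non-aromatic

The CH(isopropyl) carbon is saturated: that saturated carbon is sp³ and has no p orbital in the ring π system. Conjugation is not continuous around the ring.
Hückel's rule only applies to fully conjugated rings, so this one is simply non-aromatic.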